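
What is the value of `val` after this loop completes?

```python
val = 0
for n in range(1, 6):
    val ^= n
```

XOR of 1 to 5
`val` takes the values: 0 → 1 → 3 → 0 → 4 → 1

Answer: 1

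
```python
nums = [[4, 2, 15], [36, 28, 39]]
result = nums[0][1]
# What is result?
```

Trace:
`nums = [[4, 2, 15], [36, 28, 39]]` → nums = [[4, 2, 15], [36, 28, 39]]
`result = nums[0][1]` → result = 2
So result = 2

Answer: 2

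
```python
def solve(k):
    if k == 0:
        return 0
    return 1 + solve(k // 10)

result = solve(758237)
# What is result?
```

Count of digits of 758237: 6

Answer: 6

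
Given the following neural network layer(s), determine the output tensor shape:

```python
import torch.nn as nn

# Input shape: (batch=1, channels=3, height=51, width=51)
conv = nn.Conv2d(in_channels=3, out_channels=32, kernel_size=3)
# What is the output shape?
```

Input: (1, 3, 51, 51) -> Output: (1, 32, 49, 49)

Answer: (1, 32, 49, 49)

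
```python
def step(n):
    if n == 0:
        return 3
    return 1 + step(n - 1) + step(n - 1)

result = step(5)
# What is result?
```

step(n) = 1 + 2·step(n-1), step(0)=3. Closed form: (3+1)·2^5 - 1 = 127.

Answer: 127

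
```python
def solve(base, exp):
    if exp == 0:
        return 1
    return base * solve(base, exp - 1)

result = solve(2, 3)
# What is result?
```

solve(2, 3) = 2 * 2 * 2 = 8

Answer: 8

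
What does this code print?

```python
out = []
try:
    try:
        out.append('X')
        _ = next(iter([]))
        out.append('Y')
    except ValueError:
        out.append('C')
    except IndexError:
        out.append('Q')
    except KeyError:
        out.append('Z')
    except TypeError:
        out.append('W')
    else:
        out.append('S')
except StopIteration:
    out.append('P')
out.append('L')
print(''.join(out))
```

Execution trace: 'X' (try body) → 'P' (outer except StopIteration) → 'L' (after the try/except). Output: XPL

Answer: XPL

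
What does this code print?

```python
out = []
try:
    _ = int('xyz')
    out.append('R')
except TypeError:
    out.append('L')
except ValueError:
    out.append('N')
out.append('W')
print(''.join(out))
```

Execution trace: 'N' (except ValueError) → 'W' (after the try/except). Output: NW

Answer: NW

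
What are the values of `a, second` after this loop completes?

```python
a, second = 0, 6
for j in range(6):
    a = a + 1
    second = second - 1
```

a goes 0→6, second goes 6→0
`a, second` takes the values: (0, 6) → (1, 6) → (1, 5) → (2, 5) → (2, 4) → (3, 4) → (3, 3) → (4, 3) → (4, 2) → (5, 2) → (5, 1) → (6, 1) → (6, 0)

Answer: 6, 0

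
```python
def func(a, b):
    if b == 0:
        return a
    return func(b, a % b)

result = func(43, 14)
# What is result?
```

func(43, 14) -> func(14, 1) -> func(1, 0) -> 1

Answer: 1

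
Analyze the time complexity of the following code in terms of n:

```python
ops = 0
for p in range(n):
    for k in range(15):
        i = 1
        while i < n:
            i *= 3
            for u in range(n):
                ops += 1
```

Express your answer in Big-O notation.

Each loop level contributes: n × 1 × log n × n. Multiplying the contributions gives O(n^2 log n).

Answer: O(n^2 log n)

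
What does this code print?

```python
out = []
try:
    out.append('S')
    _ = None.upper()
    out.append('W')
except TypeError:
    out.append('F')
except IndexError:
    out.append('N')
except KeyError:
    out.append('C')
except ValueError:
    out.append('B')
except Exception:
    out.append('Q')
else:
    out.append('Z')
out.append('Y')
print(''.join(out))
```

Execution trace: 'S' (try body) → 'Q' (except Exception) → 'Y' (after the try/except). Output: SQY

Answer: SQY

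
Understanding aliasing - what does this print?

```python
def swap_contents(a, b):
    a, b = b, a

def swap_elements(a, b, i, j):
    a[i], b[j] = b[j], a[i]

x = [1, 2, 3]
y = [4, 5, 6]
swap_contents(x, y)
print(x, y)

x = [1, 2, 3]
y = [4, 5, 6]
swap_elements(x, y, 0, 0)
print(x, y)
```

Key concept: parameter rebinding vs mutation.
Step by step:
`x = [1, 2, 3]` → x = [1, 2, 3]
`y = [4, 5, 6]` → y = [4, 5, 6]
`swap_contents(x, y)` → no visible change to tracked variables
`print(x, y)` → prints [1, 2, 3] [4, 5, 6]
`x = [1, 2, 3]` → x = [1, 2, 3]
`y = [4, 5, 6]` → y = [4, 5, 6]
`swap_elements(x, y, 0, 0)` → x = [4, 2, 3]; y = [1, 5, 6]
`print(x, y)` → prints [4, 2, 3] [1, 5, 6]

Answer:
[1, 2, 3] [4, 5, 6]
[4, 2, 3] [1, 5, 6]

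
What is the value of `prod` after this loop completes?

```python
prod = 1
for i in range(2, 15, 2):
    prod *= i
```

Product of even numbers 2 to 14
`prod` takes the values: 1 → 2 → 8 → 48 → 384 → 3840 → 46080 → 645120

Answer: 645120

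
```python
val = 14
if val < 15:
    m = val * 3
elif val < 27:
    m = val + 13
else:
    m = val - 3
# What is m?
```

Trace:
`val = 14` → val = 14
`if val < 15: ...` → val < 15 is True → m = 42
So m = 42

Answer: 42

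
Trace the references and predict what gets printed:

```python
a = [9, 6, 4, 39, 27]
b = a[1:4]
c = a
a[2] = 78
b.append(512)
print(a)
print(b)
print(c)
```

Key concept: slice vs alias.
Step by step:
`a = [9, 6, 4, 39, 27]` → a = [9, 6, 4, 39, 27]
`b = a[1:4]` → b = [6, 4, 39]
`c = a` → c = [9, 6, 4, 39, 27] (same object as a)
`a[2] = 78` → a = [9, 6, 78, 39, 27] (same object as c); c = [9, 6, 78, 39, 27] (same object as a)
`b.append(512)` → b = [6, 4, 39, 512]
`print(a)` → prints [9, 6, 78, 39, 27]
`print(b)` → prints [6, 4, 39, 512]
`print(c)` → prints [9, 6, 78, 39, 27]

Answer:
[9, 6, 78, 39, 27]
[6, 4, 39, 512]
[9, 6, 78, 39, 27]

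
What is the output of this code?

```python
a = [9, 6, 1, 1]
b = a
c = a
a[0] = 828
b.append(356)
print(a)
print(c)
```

Key concept: multiple aliases.
Step by step:
`a = [9, 6, 1, 1]` → a = [9, 6, 1, 1]
`b = a` → b = [9, 6, 1, 1] (same object as a)
`c = a` → c = [9, 6, 1, 1] (same object as a, b)
`a[0] = 828` → a = [828, 6, 1, 1] (same object as b, c); b = [828, 6, 1, 1] (same object as a, c); c = [828, 6, 1, 1] (same object as a, b)
`b.append(356)` → a = [828, 6, 1, 1, 356] (same object as b, c); b = [828, 6, 1, 1, 356] (same object as a, c); c = [828, 6, 1, 1, 356] (same object as a, b)
`print(a)` → prints [828, 6, 1, 1, 356]
`print(c)` → prints [828, 6, 1, 1, 356]

Answer:
[828, 6, 1, 1, 356]
[828, 6, 1, 1, 356]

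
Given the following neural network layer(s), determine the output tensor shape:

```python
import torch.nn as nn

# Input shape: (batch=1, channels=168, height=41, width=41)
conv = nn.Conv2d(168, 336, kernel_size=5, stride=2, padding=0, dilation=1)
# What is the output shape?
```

Input: (1, 168, 41, 41) -> Output: (1, 336, 19, 19)

Answer: (1, 336, 19, 19)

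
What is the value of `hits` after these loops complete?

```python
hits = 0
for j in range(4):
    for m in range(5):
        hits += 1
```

4 * 5 = 20
`hits` takes the values: 0 → 1 → 2 → 3 → 4 → 5 → 6 → 7 → 8 → 9 → 10 → 11 → 12 → 13 → 14 → 15 → 16 → 17 → 18 → 19 → 20

Answer: 20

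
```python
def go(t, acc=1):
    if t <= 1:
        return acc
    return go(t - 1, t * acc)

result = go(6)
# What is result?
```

Accumulator trace (n, acc): (6, 1) -> (5, 6) -> (4, 30) -> (3, 120) -> (2, 360) -> (1, 720) -> return 720

Answer: 720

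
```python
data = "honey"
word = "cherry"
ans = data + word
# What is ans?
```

Trace:
`data = "honey"` → data = 'honey'
`word = "cherry"` → word = 'cherry'
`ans = data + word` → ans = 'honeycherry'
So ans = 'honeycherry'

Answer: 'honeycherry'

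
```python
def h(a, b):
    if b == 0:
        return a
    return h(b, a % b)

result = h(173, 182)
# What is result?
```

h(173, 182) -> h(182, 173) -> h(173, 9) -> h(9, 2) -> h(2, 1) -> h(1, 0) -> 1

Answer: 1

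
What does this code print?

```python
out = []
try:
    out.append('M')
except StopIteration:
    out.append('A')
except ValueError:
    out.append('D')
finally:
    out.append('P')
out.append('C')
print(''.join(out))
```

Execution trace: 'M' (try body, no exception) → 'P' (finally) → 'C' (after the try/except). Output: MPC

Answer: MPC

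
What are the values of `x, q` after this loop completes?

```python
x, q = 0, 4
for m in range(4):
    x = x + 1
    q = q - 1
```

x goes 0→4, q goes 4→0
`x, q` takes the values: (0, 4) → (1, 4) → (1, 3) → (2, 3) → (2, 2) → (3, 2) → (3, 1) → (4, 1) → (4, 0)

Answer: 4, 0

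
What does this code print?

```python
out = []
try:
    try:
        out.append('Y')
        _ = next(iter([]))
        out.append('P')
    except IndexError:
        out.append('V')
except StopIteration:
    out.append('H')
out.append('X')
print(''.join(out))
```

Execution trace: 'Y' (try body) → 'H' (outer except StopIteration) → 'X' (after the try/except). Output: YHX

Answer: YHX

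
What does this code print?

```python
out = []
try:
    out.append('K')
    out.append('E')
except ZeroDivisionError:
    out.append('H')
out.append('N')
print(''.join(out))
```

Execution trace: 'K' (try body) → 'E' (try body, no exception) → 'N' (after the try/except). Output: KEN

Answer: KEN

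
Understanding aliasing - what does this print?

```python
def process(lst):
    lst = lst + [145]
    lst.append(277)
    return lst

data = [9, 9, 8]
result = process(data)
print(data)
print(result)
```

Key concept: rebinding parameter vs mutation.
Step by step:
`data = [9, 9, 8]` → data = [9, 9, 8]
`result = process(data)` → result = [9, 9, 8, 145, 277]
`print(data)` → prints [9, 9, 8]
`print(result)` → prints [9, 9, 8, 145, 277]

Answer:
[9, 9, 8]
[9, 9, 8, 145, 277]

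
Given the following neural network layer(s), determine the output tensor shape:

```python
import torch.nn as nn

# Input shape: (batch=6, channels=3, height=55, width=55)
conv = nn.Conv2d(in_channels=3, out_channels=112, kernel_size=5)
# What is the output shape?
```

Input: (6, 3, 55, 55) -> Output: (6, 112, 51, 51)

Answer: (6, 112, 51, 51)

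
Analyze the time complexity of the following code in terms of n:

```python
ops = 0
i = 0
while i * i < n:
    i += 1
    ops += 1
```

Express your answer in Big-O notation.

Each loop level contributes: √n. Multiplying the contributions gives O(√n).

Answer: O(√n)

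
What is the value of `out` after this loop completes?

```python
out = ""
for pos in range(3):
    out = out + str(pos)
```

Concatenate digits 0 to 2
`out` takes the values: "" → "0" → "01" → "012"

Answer: "012"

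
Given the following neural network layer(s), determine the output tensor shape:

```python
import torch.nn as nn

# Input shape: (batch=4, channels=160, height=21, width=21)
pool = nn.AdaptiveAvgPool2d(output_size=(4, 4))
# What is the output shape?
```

Input: (4, 160, 21, 21) -> Output: (4, 160, 4, 4)

Answer: (4, 160, 4, 4)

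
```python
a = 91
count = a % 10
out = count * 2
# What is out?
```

Trace:
`a = 91` → a = 91
`count = a % 10` → count = 1
`out = count * 2` → out = 2
So out = 2

Answer: 2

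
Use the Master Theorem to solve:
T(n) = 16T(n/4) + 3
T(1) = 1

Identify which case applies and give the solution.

a=16, b=4, f(n)=3. log_4(16) = 2. Since c=0 < 2, Case 1 applies: T(n) = Θ(n^log_b(a)) = O(n^2).

Answer: O(n^2) - Case 1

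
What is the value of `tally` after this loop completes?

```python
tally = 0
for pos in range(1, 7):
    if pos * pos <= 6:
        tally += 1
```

Count numbers where pos² ≤ 6
`tally` takes the values: 0 → 1 → 2

Answer: 2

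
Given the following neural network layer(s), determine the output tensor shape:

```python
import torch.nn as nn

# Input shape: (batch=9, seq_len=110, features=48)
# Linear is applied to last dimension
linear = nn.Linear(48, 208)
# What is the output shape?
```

Input: (9, 110, 48) -> Output: (9, 110, 208)

Answer: (9, 110, 208)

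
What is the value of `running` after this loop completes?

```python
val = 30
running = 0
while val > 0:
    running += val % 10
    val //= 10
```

Sum digits of 30
`running` takes the values: 0 → 3

Answer: 3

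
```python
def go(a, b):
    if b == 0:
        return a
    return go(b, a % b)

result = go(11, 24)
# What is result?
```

go(11, 24) -> go(24, 11) -> go(11, 2) -> go(2, 1) -> go(1, 0) -> 1

Answer: 1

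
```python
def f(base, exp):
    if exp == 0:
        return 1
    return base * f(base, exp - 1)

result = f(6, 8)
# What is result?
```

f(6, 8) = 6 * 6 * 6 * 6 * 6 * 6 * 6 * 6 = 1679616

Answer: 1679616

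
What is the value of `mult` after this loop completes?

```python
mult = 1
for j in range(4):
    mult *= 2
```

2^4 = 16
`mult` takes the values: 1 → 2 → 4 → 8 → 16

Answer: 16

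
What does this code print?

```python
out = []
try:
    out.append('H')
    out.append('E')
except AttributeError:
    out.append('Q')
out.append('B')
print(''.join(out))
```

Execution trace: 'H' (try body) → 'E' (try body, no exception) → 'B' (after the try/except). Output: HEB

Answer: HEB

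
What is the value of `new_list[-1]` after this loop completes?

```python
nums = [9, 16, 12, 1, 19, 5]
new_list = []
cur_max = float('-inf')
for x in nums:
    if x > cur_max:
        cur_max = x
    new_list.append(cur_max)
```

Running max ends at 19
`new_list` takes the values: [] → [9] → [9, 16] → [9, 16, 16] → [9, 16, 16, 16] → [9, 16, 16, 16, 19] → [9, 16, 16, 16, 19, 19]
So `new_list[-1]` = 19

Answer: 19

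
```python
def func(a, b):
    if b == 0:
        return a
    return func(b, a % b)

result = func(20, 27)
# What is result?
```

func(20, 27) -> func(27, 20) -> func(20, 7) -> func(7, 6) -> func(6, 1) -> func(1, 0) -> 1

Answer: 1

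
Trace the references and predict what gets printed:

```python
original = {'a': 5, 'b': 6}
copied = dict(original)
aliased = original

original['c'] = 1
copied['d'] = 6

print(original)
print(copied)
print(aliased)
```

Key concept: dict() creates copy, assignment creates alias.
Step by step:
`original = {'a': 5, 'b': 6}` → original = {'a': 5, 'b': 6}
`copied = dict(original)` → copied = {'a': 5, 'b': 6}
`aliased = original` → aliased = {'a': 5, 'b': 6} (same object as original)
`original['c'] = 1` → original = {'a': 5, 'b': 6, 'c': 1} (same object as aliased); aliased = {'a': 5, 'b': 6, 'c': 1} (same object as original)
`copied['d'] = 6` → copied = {'a': 5, 'b': 6, 'd': 6}
`print(original)` → prints {'a': 5, 'b': 6, 'c': 1}
`print(copied)` → prints {'a': 5, 'b': 6, 'd': 6}
`print(aliased)` → prints {'a': 5, 'b': 6, 'c': 1}

Answer:
{'a': 5, 'b': 6, 'c': 1}
{'a': 5, 'b': 6, 'd': 6}
{'a': 5, 'b': 6, 'c': 1}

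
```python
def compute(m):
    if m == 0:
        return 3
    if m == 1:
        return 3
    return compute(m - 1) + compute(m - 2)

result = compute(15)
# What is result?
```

Build up from base cases: compute(0)=3, compute(1)=3, compute(2)=6, compute(3)=9, compute(4)=15, compute(5)=24, compute(6)=39, ..., compute(15)=2961

Answer: 2961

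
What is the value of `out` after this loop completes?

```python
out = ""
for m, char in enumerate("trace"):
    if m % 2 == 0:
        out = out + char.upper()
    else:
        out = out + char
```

Uppercase even positions in 'trace'
`out` takes the values: "" → "T" → "Tr" → "TrA" → "TrAc" → "TrAcE"

Answer: "TrAcE"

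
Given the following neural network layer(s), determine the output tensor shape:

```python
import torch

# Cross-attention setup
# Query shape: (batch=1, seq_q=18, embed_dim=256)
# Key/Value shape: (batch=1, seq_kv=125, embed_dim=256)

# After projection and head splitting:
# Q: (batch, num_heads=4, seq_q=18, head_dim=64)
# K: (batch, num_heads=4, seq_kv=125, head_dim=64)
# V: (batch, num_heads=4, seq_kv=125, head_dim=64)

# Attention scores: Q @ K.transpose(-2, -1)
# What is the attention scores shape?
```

Input: (1, 18, 256) -> Output: (1, 4, 18, 125)

Answer: (1, 4, 18, 125)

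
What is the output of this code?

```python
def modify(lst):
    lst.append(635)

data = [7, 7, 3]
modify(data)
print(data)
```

Key concept: function modifies passed list.
Step by step:
`data = [7, 7, 3]` → data = [7, 7, 3]
`modify(data)` → data = [7, 7, 3, 635]
`print(data)` → prints [7, 7, 3, 635]

Answer: [7, 7, 3, 635]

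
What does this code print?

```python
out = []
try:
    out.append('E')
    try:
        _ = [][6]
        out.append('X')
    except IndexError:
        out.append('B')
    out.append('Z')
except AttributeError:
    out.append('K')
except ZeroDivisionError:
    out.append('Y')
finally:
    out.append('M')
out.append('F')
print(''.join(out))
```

Execution trace: 'E' (try body) → 'B' (inner except IndexError) → 'Z' (try body, no exception) → 'M' (finally) → 'F' (after the try/except). Output: EBZMF

Answer: EBZMF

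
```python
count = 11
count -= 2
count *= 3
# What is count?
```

Trace:
`count = 11` → count = 11
`count -= 2` → count = 9
`count *= 3` → count = 27
So count = 27

Answer: 27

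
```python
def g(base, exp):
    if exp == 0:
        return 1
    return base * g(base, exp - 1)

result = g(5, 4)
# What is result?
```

g(5, 4) = 5 * 5 * 5 * 5 = 625

Answer: 625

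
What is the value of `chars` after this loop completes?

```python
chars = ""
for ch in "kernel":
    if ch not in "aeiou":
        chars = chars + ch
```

Remove vowels from 'kernel'
`chars` takes the values: "" → "k" → "kr" → "krn" → "krnl"

Answer: "krnl"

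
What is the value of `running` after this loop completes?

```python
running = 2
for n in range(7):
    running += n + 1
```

Start at 2, add 1 to 7 = 30
`running` takes the values: 2 → 3 → 5 → 8 → 12 → 17 → 23 → 30

Answer: 30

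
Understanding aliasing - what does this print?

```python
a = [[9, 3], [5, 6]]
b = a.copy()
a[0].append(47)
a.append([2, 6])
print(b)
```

Key concept: shallow copy with nested lists.
Step by step:
`a = [[9, 3], [5, 6]]` → a = [[9, 3], [5, 6]]
`b = a.copy()` → b = [[9, 3], [5, 6]]
`a[0].append(47)` → a = [[9, 3, 47], [5, 6]]; b = [[9, 3, 47], [5, 6]]
`a.append([2, 6])` → a = [[9, 3, 47], [5, 6], [2, 6]]
`print(b)` → prints [[9, 3, 47], [5, 6]]

Answer: [[9, 3, 47], [5, 6]]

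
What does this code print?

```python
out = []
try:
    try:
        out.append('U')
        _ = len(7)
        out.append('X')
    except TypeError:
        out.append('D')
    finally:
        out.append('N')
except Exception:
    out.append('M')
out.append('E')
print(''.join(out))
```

Execution trace: 'U' (inner try body) → 'D' (inner except TypeError) → 'N' (inner finally) → 'E' (after the try/except). Output: UDNE

Answer: UDNE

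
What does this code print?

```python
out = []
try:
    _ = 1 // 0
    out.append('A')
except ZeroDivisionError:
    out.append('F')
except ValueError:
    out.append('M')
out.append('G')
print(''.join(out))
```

Execution trace: 'F' (except ZeroDivisionError) → 'G' (after the try/except). Output: FG

Answer: FG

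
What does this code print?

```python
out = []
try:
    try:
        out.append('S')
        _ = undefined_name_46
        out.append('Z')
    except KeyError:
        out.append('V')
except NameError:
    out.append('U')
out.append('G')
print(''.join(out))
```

Execution trace: 'S' (try body) → 'U' (outer except NameError) → 'G' (after the try/except). Output: SUG

Answer: SUG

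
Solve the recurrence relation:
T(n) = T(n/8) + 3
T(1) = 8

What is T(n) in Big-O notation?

Each step divides n by 8 and adds 3. After log_8(n) steps we reach T(1)=8. So T(n) = 3·log_8(n) + 8 = O(log n).

Answer: O(log n)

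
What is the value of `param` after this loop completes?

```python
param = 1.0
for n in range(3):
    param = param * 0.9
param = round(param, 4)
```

Exponential decay: 1.0 * 0.9^3
`param` takes the values: 1.0 → 0.9 → 0.81 → 0.729

Answer: 0.729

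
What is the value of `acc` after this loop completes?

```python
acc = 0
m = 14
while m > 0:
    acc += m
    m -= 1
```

Sum 14 down to 1
`acc` takes the values: 0 → 14 → 27 → 39 → 50 → 60 → 69 → 77 → 84 → 90 → 95 → 99 → 102 → 104 → 105

Answer: 105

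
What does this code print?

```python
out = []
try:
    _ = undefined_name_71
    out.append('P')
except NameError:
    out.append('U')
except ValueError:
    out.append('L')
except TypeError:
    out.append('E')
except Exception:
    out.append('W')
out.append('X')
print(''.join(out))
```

Execution trace: 'U' (except NameError) → 'X' (after the try/except). Output: UX

Answer: UX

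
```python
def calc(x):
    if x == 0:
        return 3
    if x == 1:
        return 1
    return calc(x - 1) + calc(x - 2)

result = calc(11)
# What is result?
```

Build up from base cases: calc(0)=3, calc(1)=1, calc(2)=4, calc(3)=5, calc(4)=9, calc(5)=14, calc(6)=23, ..., calc(11)=254

Answer: 254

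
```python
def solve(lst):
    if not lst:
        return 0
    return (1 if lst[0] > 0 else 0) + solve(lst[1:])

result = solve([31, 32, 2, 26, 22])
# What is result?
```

Count of positive elements in [31, 32, 2, 26, 22] = 5

Answer: 5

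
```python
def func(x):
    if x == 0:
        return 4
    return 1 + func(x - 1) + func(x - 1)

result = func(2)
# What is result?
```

func(x) = 1 + 2·func(x-1), func(0)=4. Closed form: (4+1)·2^2 - 1 = 19.

Answer: 19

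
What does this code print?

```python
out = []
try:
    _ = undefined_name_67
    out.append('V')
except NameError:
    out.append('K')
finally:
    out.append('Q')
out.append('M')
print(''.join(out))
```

Execution trace: 'K' (except NameError) → 'Q' (finally) → 'M' (after the try/except). Output: KQM

Answer: KQM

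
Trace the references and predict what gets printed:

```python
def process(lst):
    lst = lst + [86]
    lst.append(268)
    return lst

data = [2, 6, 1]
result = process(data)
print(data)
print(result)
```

Key concept: rebinding parameter vs mutation.
Step by step:
`data = [2, 6, 1]` → data = [2, 6, 1]
`result = process(data)` → result = [2, 6, 1, 86, 268]
`print(data)` → prints [2, 6, 1]
`print(result)` → prints [2, 6, 1, 86, 268]

Answer:
[2, 6, 1]
[2, 6, 1, 86, 268]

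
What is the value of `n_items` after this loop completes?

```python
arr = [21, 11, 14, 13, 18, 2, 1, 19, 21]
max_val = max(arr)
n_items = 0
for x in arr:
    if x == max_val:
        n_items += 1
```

Count of max value 21 in [21, 11, 14, 13, 18, 2, 1, 19, 21]
`n_items` takes the values: 0 → 1 → 2

Answer: 2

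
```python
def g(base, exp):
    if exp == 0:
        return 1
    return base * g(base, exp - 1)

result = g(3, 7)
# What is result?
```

g(3, 7) = 3 * 3 * 3 * 3 * 3 * 3 * 3 = 2187

Answer: 2187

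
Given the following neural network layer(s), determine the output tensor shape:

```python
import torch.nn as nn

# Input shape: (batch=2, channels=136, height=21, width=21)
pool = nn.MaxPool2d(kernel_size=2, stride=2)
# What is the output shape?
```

Input: (2, 136, 21, 21) -> Output: (2, 136, 10, 10)

Answer: (2, 136, 10, 10)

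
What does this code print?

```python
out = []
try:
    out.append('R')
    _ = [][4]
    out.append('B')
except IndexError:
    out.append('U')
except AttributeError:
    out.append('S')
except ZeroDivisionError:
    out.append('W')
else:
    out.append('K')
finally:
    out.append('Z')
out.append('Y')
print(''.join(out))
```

Execution trace: 'R' (try body) → 'U' (except IndexError) → 'Z' (finally) → 'Y' (after the try/except). Output: RUZY

Answer: RUZY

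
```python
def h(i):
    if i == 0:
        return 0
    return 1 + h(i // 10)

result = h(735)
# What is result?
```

Count of digits of 735: 3

Answer: 3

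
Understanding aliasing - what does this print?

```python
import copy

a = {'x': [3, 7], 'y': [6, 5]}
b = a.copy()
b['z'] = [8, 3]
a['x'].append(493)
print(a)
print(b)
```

Key concept: shallow copy of dict with mutable values.
Step by step:
`a = {'x': [3, 7], 'y': [6, 5]}` → a = {'x': [3, 7], 'y': [6, 5]}
`b = a.copy()` → b = {'x': [3, 7], 'y': [6, 5]}
`b['z'] = [8, 3]` → b = {'x': [3, 7], 'y': [6, 5], 'z': [8, 3]}
`a['x'].append(493)` → a = {'x': [3, 7, 493], 'y': [6, 5]}; b = {'x': [3, 7, 493], 'y': [6, 5], 'z': [8, 3]}
`print(a)` → prints {'x': [3, 7, 493], 'y': [6, 5]}
`print(b)` → prints {'x': [3, 7, 493], 'y': [6, 5], 'z': [8, 3]}

Answer:
{'x': [3, 7, 493], 'y': [6, 5]}
{'x': [3, 7, 493], 'y': [6, 5], 'z': [8, 3]}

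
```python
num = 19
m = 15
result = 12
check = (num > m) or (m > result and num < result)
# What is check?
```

Trace:
`num = 19` → num = 19
`m = 15` → m = 15
`result = 12` → result = 12
`check = (num > m) or (m > result and num < result)` → check = True
So check = True

Answer: True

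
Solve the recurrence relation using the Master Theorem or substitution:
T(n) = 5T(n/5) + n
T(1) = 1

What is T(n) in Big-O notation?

By Master Theorem: a=5, b=5, f(n)=n. Since log_5(5) = 1 and f(n) = Θ(n^1), Case 2 applies. T(n) = O(n log n).

Answer: O(n log n)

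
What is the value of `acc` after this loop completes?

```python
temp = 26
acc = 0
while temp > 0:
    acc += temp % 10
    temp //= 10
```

Sum digits of 26
`acc` takes the values: 0 → 6 → 8

Answer: 8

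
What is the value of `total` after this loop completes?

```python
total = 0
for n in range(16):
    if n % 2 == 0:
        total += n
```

Sum of even numbers 0 to 15
`total` takes the values: 0 → 2 → 6 → 12 → 20 → 30 → 42 → 56

Answer: 56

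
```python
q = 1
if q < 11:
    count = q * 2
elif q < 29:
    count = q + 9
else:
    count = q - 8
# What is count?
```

Trace:
`q = 1` → q = 1
`if q < 11: ...` → q < 11 is True → count = 2
So count = 2

Answer: 2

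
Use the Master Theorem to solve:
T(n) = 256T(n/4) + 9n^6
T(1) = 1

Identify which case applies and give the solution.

a=256, b=4, f(n)=9n^6. log_4(256) = 4. Since c=6 > 4 and the regularity condition holds (256(n/4)^6 = (256/4^6)n^6 with 256/4^6 < 1), Case 3 applies: T(n) = Θ(f(n)) = O(n^6).

Answer: O(n^6) - Case 3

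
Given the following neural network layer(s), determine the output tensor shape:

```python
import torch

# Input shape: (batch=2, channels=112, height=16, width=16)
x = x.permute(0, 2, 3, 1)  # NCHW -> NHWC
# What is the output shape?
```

Input: (2, 112, 16, 16) -> Output: (2, 16, 16, 112)

Answer: (2, 16, 16, 112)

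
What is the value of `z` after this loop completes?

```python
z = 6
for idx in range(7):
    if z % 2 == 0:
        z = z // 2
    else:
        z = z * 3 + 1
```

Collatz-style transformation from 6
`z` takes the values: 6 → 3 → 10 → 5 → 16 → 8 → 4 → 2

Answer: 2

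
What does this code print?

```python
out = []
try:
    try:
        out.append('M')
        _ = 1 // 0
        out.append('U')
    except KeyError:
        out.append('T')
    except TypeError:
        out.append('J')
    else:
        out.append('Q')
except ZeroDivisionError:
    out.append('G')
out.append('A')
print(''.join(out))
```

Execution trace: 'M' (inner try body) → 'G' (outer except ZeroDivisionError) → 'A' (after the try/except). Output: MGA

Answer: MGA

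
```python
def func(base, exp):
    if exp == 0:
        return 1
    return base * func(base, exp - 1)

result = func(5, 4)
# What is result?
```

func(5, 4) = 5 * 5 * 5 * 5 = 625

Answer: 625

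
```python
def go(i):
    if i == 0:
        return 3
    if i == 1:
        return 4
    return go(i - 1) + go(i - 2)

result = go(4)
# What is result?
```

Build up from base cases: go(0)=3, go(1)=4, go(2)=7, go(3)=11, go(4)=18

Answer: 18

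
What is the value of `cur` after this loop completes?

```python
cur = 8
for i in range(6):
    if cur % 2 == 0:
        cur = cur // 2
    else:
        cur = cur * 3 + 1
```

Collatz-style transformation from 8
`cur` takes the values: 8 → 4 → 2 → 1 → 4 → 2 → 1

Answer: 1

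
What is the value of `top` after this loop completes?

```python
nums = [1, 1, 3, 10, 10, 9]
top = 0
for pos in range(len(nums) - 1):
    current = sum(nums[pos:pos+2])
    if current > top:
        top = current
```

Max sum of 2-element window in [1, 1, 3, 10, 10, 9]
`top` takes the values: 0 → 2 → 4 → 13 → 20

Answer: 20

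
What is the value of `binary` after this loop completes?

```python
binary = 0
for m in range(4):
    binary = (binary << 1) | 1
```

Build 4 consecutive 1-bits: 0b1111
`binary` takes the values: 0 → 1 → 3 → 7 → 15

Answer: 15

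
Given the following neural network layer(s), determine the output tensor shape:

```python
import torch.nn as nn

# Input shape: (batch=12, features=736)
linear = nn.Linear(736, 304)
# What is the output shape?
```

Input: (12, 736) -> Output: (12, 304)

Answer: (12, 304)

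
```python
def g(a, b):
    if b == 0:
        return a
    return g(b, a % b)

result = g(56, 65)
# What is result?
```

g(56, 65) -> g(65, 56) -> g(56, 9) -> g(9, 2) -> g(2, 1) -> g(1, 0) -> 1

Answer: 1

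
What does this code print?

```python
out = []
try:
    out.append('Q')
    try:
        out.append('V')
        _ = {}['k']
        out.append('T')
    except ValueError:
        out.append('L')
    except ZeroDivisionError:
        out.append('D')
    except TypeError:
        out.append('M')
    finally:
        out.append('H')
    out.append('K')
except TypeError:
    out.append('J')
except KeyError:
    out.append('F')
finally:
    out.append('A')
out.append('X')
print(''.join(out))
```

Execution trace: 'Q' (try body) → 'V' (inner try body) → 'H' (inner finally) → 'F' (except KeyError) → 'A' (finally) → 'X' (after the try/except). Output: QVHFAX

Answer: QVHFAX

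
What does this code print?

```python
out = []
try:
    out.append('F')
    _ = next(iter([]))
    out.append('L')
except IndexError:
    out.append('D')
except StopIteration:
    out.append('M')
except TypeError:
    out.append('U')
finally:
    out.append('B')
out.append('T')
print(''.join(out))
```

Execution trace: 'F' (try body) → 'M' (except StopIteration) → 'B' (finally) → 'T' (after the try/except). Output: FMBT

Answer: FMBT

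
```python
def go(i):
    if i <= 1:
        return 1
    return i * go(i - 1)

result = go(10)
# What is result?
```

go(10) = 10 * 9 * 8 * 7 * 6 * 5 * 4 * 3 * 2 * 1 = 3628800

Answer: 3628800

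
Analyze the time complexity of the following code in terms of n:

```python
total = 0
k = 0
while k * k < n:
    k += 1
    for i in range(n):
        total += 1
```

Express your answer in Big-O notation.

Each loop level contributes: √n × n. Multiplying the contributions gives O(n√n).

Answer: O(n√n)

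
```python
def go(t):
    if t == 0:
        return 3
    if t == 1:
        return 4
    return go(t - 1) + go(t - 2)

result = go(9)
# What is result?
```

Build up from base cases: go(0)=3, go(1)=4, go(2)=7, go(3)=11, go(4)=18, go(5)=29, go(6)=47, ..., go(9)=199

Answer: 199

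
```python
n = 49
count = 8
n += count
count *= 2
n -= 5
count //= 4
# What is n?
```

Trace:
`n = 49` → n = 49
`count = 8` → count = 8
`n += count` → n = 57
`count *= 2` → count = 16
`n -= 5` → n = 52
`count //= 4` → count = 4
So n = 52

Answer: 52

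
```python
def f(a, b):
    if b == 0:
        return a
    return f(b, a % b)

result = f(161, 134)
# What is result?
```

f(161, 134) -> f(134, 27) -> f(27, 26) -> f(26, 1) -> f(1, 0) -> 1

Answer: 1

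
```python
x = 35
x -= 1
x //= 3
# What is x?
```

Trace:
`x = 35` → x = 35
`x -= 1` → x = 34
`x //= 3` → x = 11
So x = 11

Answer: 11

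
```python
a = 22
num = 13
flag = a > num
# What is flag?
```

Trace:
`a = 22` → a = 22
`num = 13` → num = 13
`flag = a > num` → flag = True
So flag = True

Answer: True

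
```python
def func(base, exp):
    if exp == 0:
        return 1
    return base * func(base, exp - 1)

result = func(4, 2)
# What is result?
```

func(4, 2) = 4 * 4 = 16

Answer: 16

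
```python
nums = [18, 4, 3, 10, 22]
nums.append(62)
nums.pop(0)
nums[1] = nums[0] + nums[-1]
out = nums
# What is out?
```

Trace:
`nums = [18, 4, 3, 10, 22]` → nums = [18, 4, 3, 10, 22]
`nums.append(62)` → nums = [18, 4, 3, 10, 22, 62]
`nums.pop(0)` → nums = [4, 3, 10, 22, 62]
`nums[1] = nums[0] + nums[-1]` → nums = [4, 66, 10, 22, 62]
`out = nums` → out = [4, 66, 10, 22, 62]
So out = [4, 66, 10, 22, 62]

Answer: [4, 66, 10, 22, 62]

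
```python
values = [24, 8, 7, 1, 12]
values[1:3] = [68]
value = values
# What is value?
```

Trace:
`values = [24, 8, 7, 1, 12]` → values = [24, 8, 7, 1, 12]
`values[1:3] = [68]` → values = [24, 68, 1, 12]
`value = values` → value = [24, 68, 1, 12]
So value = [24, 68, 1, 12]

Answer: [24, 68, 1, 12]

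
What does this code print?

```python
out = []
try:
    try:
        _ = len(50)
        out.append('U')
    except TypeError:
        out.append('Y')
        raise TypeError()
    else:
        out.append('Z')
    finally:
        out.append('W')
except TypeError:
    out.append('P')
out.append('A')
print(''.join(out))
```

Execution trace: 'Y' (inner except TypeError) → 'W' (inner finally) → 'P' (outer except TypeError) → 'A' (after the try/except). Output: YWPA

Answer: YWPA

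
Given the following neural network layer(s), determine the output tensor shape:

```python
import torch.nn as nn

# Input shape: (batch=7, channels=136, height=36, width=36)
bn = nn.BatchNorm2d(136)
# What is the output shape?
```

Input: (7, 136, 36, 36) -> Output: (7, 136, 36, 36)

Answer: (7, 136, 36, 36)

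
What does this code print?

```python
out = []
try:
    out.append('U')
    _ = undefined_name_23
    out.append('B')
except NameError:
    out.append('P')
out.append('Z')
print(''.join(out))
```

Execution trace: 'U' (try body) → 'P' (except NameError) → 'Z' (after the try/except). Output: UPZ

Answer: UPZ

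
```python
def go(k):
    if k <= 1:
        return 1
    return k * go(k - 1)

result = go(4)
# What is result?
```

go(4) = 4 * 3 * 2 * 1 = 24

Answer: 24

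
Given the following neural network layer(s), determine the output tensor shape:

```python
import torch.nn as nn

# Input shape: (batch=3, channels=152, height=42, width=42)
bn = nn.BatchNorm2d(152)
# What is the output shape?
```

Input: (3, 152, 42, 42) -> Output: (3, 152, 42, 42)

Answer: (3, 152, 42, 42)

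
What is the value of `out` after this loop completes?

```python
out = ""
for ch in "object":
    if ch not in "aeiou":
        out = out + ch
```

Remove vowels from 'object'
`out` takes the values: "" → "b" → "bj" → "bjc" → "bjct"

Answer: "bjct"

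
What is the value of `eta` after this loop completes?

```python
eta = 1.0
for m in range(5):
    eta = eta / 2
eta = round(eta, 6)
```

Halving LR 5 times: 1 / 2^5
`eta` takes the values: 1.0 → 0.5 → 0.25 → 0.125 → 0.0625 → 0.03125

Answer: 0.03125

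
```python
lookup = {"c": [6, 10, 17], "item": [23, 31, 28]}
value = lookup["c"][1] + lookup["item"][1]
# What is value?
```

Trace:
`lookup = {"c": [6, 10, 17], "item": [23, 31, 28]}` → lookup = {'c': [6, 10, 17], 'item': [23, 31, 28]}
`value = lookup["c"][1] + lookup["item"][1]` → value = 41
So value = 41

Answer: 41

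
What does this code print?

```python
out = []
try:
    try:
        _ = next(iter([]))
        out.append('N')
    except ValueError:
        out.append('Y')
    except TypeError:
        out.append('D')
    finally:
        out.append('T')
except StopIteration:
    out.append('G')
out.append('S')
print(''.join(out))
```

Execution trace: 'T' (inner finally) → 'G' (outer except StopIteration) → 'S' (after the try/except). Output: TGS

Answer: TGS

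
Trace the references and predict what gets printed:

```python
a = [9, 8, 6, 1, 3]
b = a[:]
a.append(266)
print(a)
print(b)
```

Key concept: slice [:] creates copy.
Step by step:
`a = [9, 8, 6, 1, 3]` → a = [9, 8, 6, 1, 3]
`b = a[:]` → b = [9, 8, 6, 1, 3]
`a.append(266)` → a = [9, 8, 6, 1, 3, 266]
`print(a)` → prints [9, 8, 6, 1, 3, 266]
`print(b)` → prints [9, 8, 6, 1, 3]

Answer:
[9, 8, 6, 1, 3, 266]
[9, 8, 6, 1, 3]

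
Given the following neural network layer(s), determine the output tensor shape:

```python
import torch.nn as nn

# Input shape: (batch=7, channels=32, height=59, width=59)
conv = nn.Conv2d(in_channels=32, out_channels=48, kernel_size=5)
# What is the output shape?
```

Input: (7, 32, 59, 59) -> Output: (7, 48, 55, 55)

Answer: (7, 48, 55, 55)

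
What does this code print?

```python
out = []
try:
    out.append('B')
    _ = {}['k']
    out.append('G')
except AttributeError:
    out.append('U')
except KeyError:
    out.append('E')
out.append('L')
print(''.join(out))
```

Execution trace: 'B' (try body) → 'E' (except KeyError) → 'L' (after the try/except). Output: BEL

Answer: BEL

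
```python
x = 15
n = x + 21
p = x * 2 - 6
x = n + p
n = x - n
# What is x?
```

Trace:
`x = 15` → x = 15
`n = x + 21` → n = 36
`p = x * 2 - 6` → p = 24
`x = n + p` → x = 60
`n = x - n` → n = 24
So x = 60

Answer: 60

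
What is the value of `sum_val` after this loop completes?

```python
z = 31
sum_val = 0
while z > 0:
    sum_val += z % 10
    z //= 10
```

Sum digits of 31
`sum_val` takes the values: 0 → 1 → 4

Answer: 4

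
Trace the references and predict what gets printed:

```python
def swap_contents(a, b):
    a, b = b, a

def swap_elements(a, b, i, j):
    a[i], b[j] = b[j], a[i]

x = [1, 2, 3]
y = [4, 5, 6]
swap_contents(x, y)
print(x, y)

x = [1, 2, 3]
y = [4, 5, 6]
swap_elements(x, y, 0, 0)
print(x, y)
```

Key concept: parameter rebinding vs mutation.
Step by step:
`x = [1, 2, 3]` → x = [1, 2, 3]
`y = [4, 5, 6]` → y = [4, 5, 6]
`swap_contents(x, y)` → no visible change to tracked variables
`print(x, y)` → prints [1, 2, 3] [4, 5, 6]
`x = [1, 2, 3]` → x = [1, 2, 3]
`y = [4, 5, 6]` → y = [4, 5, 6]
`swap_elements(x, y, 0, 0)` → x = [4, 2, 3]; y = [1, 5, 6]
`print(x, y)` → prints [4, 2, 3] [1, 5, 6]

Answer:
[1, 2, 3] [4, 5, 6]
[4, 2, 3] [1, 5, 6]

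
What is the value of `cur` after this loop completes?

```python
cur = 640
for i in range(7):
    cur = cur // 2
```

Halve 7 times: 640 // 2^7 = 5
`cur` takes the values: 640 → 320 → 160 → 80 → 40 → 20 → 10 → 5

Answer: 5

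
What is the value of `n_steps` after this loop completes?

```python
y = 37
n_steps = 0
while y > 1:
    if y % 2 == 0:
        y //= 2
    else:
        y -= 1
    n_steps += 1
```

Steps to reduce 37 to 1
`n_steps` takes the values: 0 → 1 → 2 → 3 → 4 → 5 → 6 → 7

Answer: 7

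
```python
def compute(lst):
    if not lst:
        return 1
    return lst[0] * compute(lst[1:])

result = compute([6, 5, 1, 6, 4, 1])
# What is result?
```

Product over [6, 5, 1, 6, 4, 1] = 6 * 5 * 1 * 6 * 4 * 1 = 720

Answer: 720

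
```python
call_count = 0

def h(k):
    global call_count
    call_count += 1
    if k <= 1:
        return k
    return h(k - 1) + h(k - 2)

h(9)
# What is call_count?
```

Calls(k) = 1 + Calls(k-1) + Calls(k-2); Calls(0)=Calls(1)=1. For k=9 this gives 109.

Answer: 109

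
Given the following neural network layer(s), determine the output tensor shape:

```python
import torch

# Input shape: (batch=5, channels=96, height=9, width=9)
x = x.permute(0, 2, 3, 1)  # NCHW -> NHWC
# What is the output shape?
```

Input: (5, 96, 9, 9) -> Output: (5, 9, 9, 96)

Answer: (5, 9, 9, 96)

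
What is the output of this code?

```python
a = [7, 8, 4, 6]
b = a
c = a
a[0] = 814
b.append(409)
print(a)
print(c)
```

Key concept: multiple aliases.
Step by step:
`a = [7, 8, 4, 6]` → a = [7, 8, 4, 6]
`b = a` → b = [7, 8, 4, 6] (same object as a)
`c = a` → c = [7, 8, 4, 6] (same object as a, b)
`a[0] = 814` → a = [814, 8, 4, 6] (same object as b, c); b = [814, 8, 4, 6] (same object as a, c); c = [814, 8, 4, 6] (same object as a, b)
`b.append(409)` → a = [814, 8, 4, 6, 409] (same object as b, c); b = [814, 8, 4, 6, 409] (same object as a, c); c = [814, 8, 4, 6, 409] (same object as a, b)
`print(a)` → prints [814, 8, 4, 6, 409]
`print(c)` → prints [814, 8, 4, 6, 409]

Answer:
[814, 8, 4, 6, 409]
[814, 8, 4, 6, 409]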